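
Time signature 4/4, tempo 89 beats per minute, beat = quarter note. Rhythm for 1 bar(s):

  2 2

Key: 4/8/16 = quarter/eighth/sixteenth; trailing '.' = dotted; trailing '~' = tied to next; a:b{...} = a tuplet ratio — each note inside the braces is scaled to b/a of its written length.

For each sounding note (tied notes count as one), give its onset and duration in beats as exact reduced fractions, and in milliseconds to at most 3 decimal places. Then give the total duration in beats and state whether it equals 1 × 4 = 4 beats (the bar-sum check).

1) 0.0ms=0b +1348.315ms=2b
2) 1348.315ms=2b +1348.315ms=2b
Σ=4b of 4 (89bpm 4/4) — PASS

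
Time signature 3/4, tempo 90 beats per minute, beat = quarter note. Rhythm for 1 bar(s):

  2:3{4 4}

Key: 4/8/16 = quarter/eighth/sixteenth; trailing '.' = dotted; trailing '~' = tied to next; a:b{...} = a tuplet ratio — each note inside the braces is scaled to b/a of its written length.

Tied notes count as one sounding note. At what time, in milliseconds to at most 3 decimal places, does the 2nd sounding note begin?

1. 0.0ms @ 0 + 1000.0ms (3/2)
2. 1000.0ms @ 3/2 + 1000.0ms (3/2)

note 2 onset = 3/2b = 1000.0ms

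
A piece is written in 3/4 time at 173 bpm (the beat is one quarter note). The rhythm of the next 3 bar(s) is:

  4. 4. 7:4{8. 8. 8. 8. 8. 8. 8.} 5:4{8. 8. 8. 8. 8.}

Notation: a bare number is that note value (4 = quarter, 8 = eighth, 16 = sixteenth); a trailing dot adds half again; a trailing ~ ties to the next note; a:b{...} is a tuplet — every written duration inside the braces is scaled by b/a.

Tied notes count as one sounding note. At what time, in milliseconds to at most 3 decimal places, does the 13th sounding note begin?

1. 0.0ms @ 0 + 520.231ms (3/2)
2. 520.231ms @ 3/2 + 520.231ms (3/2)
3. 1040.462ms @ 3 + 148.637ms (3/7)
4. 1189.1ms @ 24/7 + 148.637ms (3/7)
5. 1337.737ms @ 27/7 + 148.637ms (3/7)
6. 1486.375ms @ 30/7 + 148.637ms (3/7)
7. 1635.012ms @ 33/7 + 148.637ms (3/7)
8. 1783.65ms @ 36/7 + 148.637ms (3/7)
9. 1932.287ms @ 39/7 + 148.637ms (3/7)
10. 2080.925ms @ 6 + 208.092ms (3/5)
11. 2289.017ms @ 33/5 + 208.092ms (3/5)
12. 2497.11ms @ 36/5 + 208.092ms (3/5)
13. 2705.202ms @ 39/5 + 208.092ms (3/5)
14. 2913.295ms @ 42/5 + 208.092ms (3/5)

note 13 onset = 39/5b = 2705.202ms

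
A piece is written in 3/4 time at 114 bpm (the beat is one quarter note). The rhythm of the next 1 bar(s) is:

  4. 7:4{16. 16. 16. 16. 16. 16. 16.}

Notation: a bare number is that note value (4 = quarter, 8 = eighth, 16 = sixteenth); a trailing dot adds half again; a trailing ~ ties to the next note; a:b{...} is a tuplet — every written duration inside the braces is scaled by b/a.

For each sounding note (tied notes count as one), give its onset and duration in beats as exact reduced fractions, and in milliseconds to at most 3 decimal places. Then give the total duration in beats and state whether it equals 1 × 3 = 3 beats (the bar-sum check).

1) 0.0ms=0b +789.474ms=3/2b
2) 789.474ms=3/2b +112.782ms=3/14b
3) 902.256ms=12/7b +112.782ms=3/14b
4) 1015.038ms=27/14b +112.782ms=3/14b
5) 1127.82ms=15/7b +112.782ms=3/14b
6) 1240.602ms=33/14b +112.782ms=3/14b
7) 1353.383ms=18/7b +112.782ms=3/14b
8) 1466.165ms=39/14b +112.782ms=3/14b
Σ=3b of 3 (114bpm 3/4) — PASS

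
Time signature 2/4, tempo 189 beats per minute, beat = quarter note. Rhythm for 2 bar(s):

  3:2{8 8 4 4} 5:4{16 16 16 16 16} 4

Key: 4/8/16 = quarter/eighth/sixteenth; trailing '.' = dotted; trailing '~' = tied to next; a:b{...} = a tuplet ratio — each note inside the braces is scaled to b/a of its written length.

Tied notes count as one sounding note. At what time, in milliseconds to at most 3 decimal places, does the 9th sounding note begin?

1. 0.0ms @ 0 + 105.82ms (1/3)
2. 105.82ms @ 1/3 + 105.82ms (1/3)
3. 211.64ms @ 2/3 + 211.64ms (2/3)
4. 423.28ms @ 4/3 + 211.64ms (2/3)
5. 634.921ms @ 2 + 63.492ms (1/5)
6. 698.413ms @ 11/5 + 63.492ms (1/5)
7. 761.905ms @ 12/5 + 63.492ms (1/5)
8. 825.397ms @ 13/5 + 63.492ms (1/5)
9. 888.889ms @ 14/5 + 63.492ms (1/5)
10. 952.381ms @ 3 + 317.46ms (1)

note 9 onset = 14/5b = 888.889ms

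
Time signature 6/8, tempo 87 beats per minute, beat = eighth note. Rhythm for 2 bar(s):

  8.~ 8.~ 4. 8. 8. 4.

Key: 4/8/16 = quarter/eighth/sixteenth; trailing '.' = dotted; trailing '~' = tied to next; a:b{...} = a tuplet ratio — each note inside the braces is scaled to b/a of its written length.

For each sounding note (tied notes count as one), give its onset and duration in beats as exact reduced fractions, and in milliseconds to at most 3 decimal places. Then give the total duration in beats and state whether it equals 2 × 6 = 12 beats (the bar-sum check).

1) 0.0ms=0b +4137.931ms=6b
2) 4137.931ms=6b +1034.483ms=3/2b
3) 5172.414ms=15/2b +1034.483ms=3/2b
4) 6206.897ms=9b +2068.966ms=3b
Σ=12b of 12 (87bpm 6/8) — PASS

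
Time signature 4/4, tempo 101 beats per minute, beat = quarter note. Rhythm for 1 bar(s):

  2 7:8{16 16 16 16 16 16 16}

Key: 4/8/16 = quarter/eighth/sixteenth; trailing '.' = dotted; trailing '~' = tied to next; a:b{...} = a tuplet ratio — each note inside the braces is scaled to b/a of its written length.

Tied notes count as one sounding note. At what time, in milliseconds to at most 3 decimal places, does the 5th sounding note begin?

1. 0.0ms @ 0 + 1188.119ms (2)
2. 1188.119ms @ 2 + 169.731ms (2/7)
3. 1357.85ms @ 16/7 + 169.731ms (2/7)
4. 1527.581ms @ 18/7 + 169.731ms (2/7)
5. 1697.313ms @ 20/7 + 169.731ms (2/7)
6. 1867.044ms @ 22/7 + 169.731ms (2/7)
7. 2036.775ms @ 24/7 + 169.731ms (2/7)
8. 2206.506ms @ 26/7 + 169.731ms (2/7)

note 5 onset = 20/7b = 1697.313ms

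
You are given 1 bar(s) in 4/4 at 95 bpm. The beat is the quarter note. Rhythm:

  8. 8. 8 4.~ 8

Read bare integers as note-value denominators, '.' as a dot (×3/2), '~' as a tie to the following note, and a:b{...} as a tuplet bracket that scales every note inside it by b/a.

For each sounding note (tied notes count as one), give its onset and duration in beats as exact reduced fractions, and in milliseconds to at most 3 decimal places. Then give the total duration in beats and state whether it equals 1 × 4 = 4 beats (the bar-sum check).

1) 0.0ms=0b +473.684ms=3/4b
2) 473.684ms=3/4b +473.684ms=3/4b
3) 947.368ms=3/2b +315.789ms=1/2b
4) 1263.158ms=2b +1263.158ms=2b
Σ=4b of 4 (95bpm 4/4) — PASS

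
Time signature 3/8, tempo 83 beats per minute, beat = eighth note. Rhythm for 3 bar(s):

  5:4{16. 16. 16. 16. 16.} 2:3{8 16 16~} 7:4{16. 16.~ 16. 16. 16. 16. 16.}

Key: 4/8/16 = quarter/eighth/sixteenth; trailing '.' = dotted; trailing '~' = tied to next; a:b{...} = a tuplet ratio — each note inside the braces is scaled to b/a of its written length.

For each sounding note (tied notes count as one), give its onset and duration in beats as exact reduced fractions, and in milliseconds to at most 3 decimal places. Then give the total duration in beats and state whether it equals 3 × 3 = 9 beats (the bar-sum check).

1) 0.0ms=0b +433.735ms=3/5b
2) 433.735ms=3/5b +433.735ms=3/5b
3) 867.47ms=6/5b +433.735ms=3/5b
4) 1301.205ms=9/5b +433.735ms=3/5b
5) 1734.94ms=12/5b +433.735ms=3/5b
6) 2168.675ms=3b +1084.337ms=3/2b
7) 3253.012ms=9/2b +542.169ms=3/4b
8) 3795.181ms=21/4b +851.979ms=33/28b
9) 4647.16ms=45/7b +619.621ms=6/7b
10) 5266.781ms=51/7b +309.811ms=3/7b
11) 5576.592ms=54/7b +309.811ms=3/7b
12) 5886.403ms=57/7b +309.811ms=3/7b
13) 6196.213ms=60/7b +309.811ms=3/7b
Σ=9b of 9 (83bpm 3/8) — PASS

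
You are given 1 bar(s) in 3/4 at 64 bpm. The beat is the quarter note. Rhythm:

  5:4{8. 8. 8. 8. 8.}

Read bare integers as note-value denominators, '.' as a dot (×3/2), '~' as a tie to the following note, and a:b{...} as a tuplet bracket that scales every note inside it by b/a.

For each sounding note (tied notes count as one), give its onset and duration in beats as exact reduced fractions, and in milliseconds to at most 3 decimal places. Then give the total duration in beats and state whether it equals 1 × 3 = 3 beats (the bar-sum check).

1) 0.0ms=0b +562.5ms=3/5b
2) 562.5ms=3/5b +562.5ms=3/5b
3) 1125.0ms=6/5b +562.5ms=3/5b
4) 1687.5ms=9/5b +562.5ms=3/5b
5) 2250.0ms=12/5b +562.5ms=3/5b
Σ=3b of 3 (64bpm 3/4) — PASS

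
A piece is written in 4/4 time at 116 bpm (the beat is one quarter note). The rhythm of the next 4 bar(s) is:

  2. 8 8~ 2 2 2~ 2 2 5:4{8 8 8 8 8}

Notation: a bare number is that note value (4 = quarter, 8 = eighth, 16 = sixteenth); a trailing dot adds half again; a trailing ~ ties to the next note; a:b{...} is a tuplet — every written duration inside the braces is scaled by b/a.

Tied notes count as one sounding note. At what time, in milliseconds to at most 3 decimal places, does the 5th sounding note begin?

note 5 onset = 8b = 4137.931ms

1. 0.0ms @ 0 + 1551.724ms (3)
2. 1551.724ms @ 3 + 258.621ms (1/2)
3. 1810.345ms @ 7/2 + 1293.103ms (5/2)
4. 3103.448ms @ 6 + 1034.483ms (2)
5. 4137.931ms @ 8 + 2068.966ms (4)
6. 6206.897ms @ 12 + 1034.483ms (2)
7. 7241.379ms @ 14 + 206.897ms (2/5)
8. 7448.276ms @ 72/5 + 206.897ms (2/5)
9. 7655.172ms @ 74/5 + 206.897ms (2/5)
10. 7862.069ms @ 76/5 + 206.897ms (2/5)
11. 8068.966ms @ 78/5 + 206.897ms (2/5)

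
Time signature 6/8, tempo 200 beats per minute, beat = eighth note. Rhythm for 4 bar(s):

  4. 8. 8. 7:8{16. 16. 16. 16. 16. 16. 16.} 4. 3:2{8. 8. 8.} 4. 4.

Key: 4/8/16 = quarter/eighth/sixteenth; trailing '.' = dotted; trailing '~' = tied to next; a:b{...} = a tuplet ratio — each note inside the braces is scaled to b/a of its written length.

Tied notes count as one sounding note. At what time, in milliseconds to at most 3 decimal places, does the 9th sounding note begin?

note 9 onset = 72/7b = 3085.714ms

1. 0.0ms @ 0 + 900.0ms (3)
2. 900.0ms @ 3 + 450.0ms (3/2)
3. 1350.0ms @ 9/2 + 450.0ms (3/2)
4. 1800.0ms @ 6 + 257.143ms (6/7)
5. 2057.143ms @ 48/7 + 257.143ms (6/7)
6. 2314.286ms @ 54/7 + 257.143ms (6/7)
7. 2571.429ms @ 60/7 + 257.143ms (6/7)
8. 2828.571ms @ 66/7 + 257.143ms (6/7)
9. 3085.714ms @ 72/7 + 257.143ms (6/7)
10. 3342.857ms @ 78/7 + 257.143ms (6/7)
11. 3600.0ms @ 12 + 900.0ms (3)
12. 4500.0ms @ 15 + 300.0ms (1)
13. 4800.0ms @ 16 + 300.0ms (1)
14. 5100.0ms @ 17 + 300.0ms (1)
15. 5400.0ms @ 18 + 900.0ms (3)
16. 6300.0ms @ 21 + 900.0ms (3)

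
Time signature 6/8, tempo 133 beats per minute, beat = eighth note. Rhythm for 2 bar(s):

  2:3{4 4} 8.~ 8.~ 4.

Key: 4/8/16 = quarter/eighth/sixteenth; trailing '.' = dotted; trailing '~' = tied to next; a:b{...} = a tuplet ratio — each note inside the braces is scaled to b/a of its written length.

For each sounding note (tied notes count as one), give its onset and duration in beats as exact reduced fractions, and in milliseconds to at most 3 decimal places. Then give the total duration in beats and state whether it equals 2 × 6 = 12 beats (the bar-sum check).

1) 0.0ms=0b +1353.383ms=3b
2) 1353.383ms=3b +1353.383ms=3b
3) 2706.767ms=6b +2706.767ms=6b
Σ=12b of 12 (133bpm 6/8) — PASS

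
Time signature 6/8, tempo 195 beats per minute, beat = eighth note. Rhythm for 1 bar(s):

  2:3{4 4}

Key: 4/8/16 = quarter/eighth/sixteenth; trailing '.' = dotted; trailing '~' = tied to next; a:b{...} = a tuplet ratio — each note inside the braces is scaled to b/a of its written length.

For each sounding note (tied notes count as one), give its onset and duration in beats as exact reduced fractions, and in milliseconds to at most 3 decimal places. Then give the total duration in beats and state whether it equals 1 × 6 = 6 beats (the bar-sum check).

1) 0.0ms=0b +923.077ms=3b
2) 923.077ms=3b +923.077ms=3b
Σ=6b of 6 (195bpm 6/8) — PASS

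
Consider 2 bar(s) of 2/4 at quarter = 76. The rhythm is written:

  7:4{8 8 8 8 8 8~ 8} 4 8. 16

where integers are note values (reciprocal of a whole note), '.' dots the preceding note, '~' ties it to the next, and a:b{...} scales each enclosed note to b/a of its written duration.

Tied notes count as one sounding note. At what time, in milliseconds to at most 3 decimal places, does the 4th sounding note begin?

1. 0.0ms @ 0 + 225.564ms (2/7)
2. 225.564ms @ 2/7 + 225.564ms (2/7)
3. 451.128ms @ 4/7 + 225.564ms (2/7)
4. 676.692ms @ 6/7 + 225.564ms (2/7)
5. 902.256ms @ 8/7 + 225.564ms (2/7)
6. 1127.82ms @ 10/7 + 451.128ms (4/7)
7. 1578.947ms @ 2 + 789.474ms (1)
8. 2368.421ms @ 3 + 592.105ms (3/4)
9. 2960.526ms @ 15/4 + 197.368ms (1/4)

note 4 onset = 6/7b = 676.692ms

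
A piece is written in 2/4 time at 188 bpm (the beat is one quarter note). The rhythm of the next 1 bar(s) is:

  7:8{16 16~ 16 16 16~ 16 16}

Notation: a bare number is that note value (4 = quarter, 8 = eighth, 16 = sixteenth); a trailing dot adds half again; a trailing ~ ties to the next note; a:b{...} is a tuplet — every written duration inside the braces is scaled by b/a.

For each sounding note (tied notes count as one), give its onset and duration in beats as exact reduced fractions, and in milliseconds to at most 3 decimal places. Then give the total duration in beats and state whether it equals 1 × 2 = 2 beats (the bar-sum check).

1) 0.0ms=0b +91.185ms=2/7b
2) 91.185ms=2/7b +182.371ms=4/7b
3) 273.556ms=6/7b +91.185ms=2/7b
4) 364.742ms=8/7b +182.371ms=4/7b
5) 547.112ms=12/7b +91.185ms=2/7b
Σ=2b of 2 (188bpm 2/4) — PASS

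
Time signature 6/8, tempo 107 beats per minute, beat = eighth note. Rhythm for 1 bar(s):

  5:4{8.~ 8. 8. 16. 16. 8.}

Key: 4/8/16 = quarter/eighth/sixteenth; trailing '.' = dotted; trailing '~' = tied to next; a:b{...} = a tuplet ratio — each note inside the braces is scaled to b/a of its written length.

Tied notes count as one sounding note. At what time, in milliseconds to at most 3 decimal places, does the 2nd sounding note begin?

note 2 onset = 12/5b = 1345.794ms

1. 0.0ms @ 0 + 1345.794ms (12/5)
2. 1345.794ms @ 12/5 + 672.897ms (6/5)
3. 2018.692ms @ 18/5 + 336.449ms (3/5)
4. 2355.14ms @ 21/5 + 336.449ms (3/5)
5. 2691.589ms @ 24/5 + 672.897ms (6/5)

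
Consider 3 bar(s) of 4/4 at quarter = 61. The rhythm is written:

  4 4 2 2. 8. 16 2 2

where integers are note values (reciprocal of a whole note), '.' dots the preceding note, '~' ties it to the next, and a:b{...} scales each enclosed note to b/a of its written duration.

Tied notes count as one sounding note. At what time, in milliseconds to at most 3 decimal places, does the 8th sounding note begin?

note 8 onset = 10b = 9836.066ms

1. 0.0ms @ 0 + 983.607ms (1)
2. 983.607ms @ 1 + 983.607ms (1)
3. 1967.213ms @ 2 + 1967.213ms (2)
4. 3934.426ms @ 4 + 2950.82ms (3)
5. 6885.246ms @ 7 + 737.705ms (3/4)
6. 7622.951ms @ 31/4 + 245.902ms (1/4)
7. 7868.852ms @ 8 + 1967.213ms (2)
8. 9836.066ms @ 10 + 1967.213ms (2)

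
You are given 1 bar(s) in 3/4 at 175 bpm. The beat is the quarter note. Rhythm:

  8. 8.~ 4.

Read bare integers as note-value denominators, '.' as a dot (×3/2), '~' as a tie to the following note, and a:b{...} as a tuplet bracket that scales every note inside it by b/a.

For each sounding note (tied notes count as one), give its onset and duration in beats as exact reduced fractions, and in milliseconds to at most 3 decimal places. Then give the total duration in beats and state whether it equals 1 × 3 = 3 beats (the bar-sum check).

1) 0.0ms=0b +257.143ms=3/4b
2) 257.143ms=3/4b +771.429ms=9/4b
Σ=3b of 3 (175bpm 3/4) — PASS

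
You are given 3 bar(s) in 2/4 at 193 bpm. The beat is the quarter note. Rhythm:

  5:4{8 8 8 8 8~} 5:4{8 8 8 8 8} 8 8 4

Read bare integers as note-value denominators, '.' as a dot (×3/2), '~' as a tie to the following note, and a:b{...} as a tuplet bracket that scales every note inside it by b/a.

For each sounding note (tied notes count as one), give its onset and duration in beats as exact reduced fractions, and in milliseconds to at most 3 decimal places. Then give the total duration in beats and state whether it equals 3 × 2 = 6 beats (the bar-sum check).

1) 0.0ms=0b +124.352ms=2/5b
2) 124.352ms=2/5b +124.352ms=2/5b
3) 248.705ms=4/5b +124.352ms=2/5b
4) 373.057ms=6/5b +124.352ms=2/5b
5) 497.409ms=8/5b +248.705ms=4/5b
6) 746.114ms=12/5b +124.352ms=2/5b
7) 870.466ms=14/5b +124.352ms=2/5b
8) 994.819ms=16/5b +124.352ms=2/5b
9) 1119.171ms=18/5b +124.352ms=2/5b
10) 1243.523ms=4b +155.44ms=1/2b
11) 1398.964ms=9/2b +155.44ms=1/2b
12) 1554.404ms=5b +310.881ms=1b
Σ=6b of 6 (193bpm 2/4) — PASS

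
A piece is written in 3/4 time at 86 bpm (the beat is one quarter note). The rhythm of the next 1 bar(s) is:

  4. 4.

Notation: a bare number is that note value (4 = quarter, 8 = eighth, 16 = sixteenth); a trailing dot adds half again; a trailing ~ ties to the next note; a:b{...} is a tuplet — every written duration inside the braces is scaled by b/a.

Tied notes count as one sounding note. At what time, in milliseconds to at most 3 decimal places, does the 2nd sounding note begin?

1. 0.0ms @ 0 + 1046.512ms (3/2)
2. 1046.512ms @ 3/2 + 1046.512ms (3/2)

note 2 onset = 3/2b = 1046.512ms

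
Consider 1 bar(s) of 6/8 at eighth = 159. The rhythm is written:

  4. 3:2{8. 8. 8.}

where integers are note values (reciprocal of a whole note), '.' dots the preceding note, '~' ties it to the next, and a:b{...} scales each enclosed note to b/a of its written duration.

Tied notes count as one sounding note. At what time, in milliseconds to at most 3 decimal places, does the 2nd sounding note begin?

note 2 onset = 3b = 1132.075ms

1. 0.0ms @ 0 + 1132.075ms (3)
2. 1132.075ms @ 3 + 377.358ms (1)
3. 1509.434ms @ 4 + 377.358ms (1)
4. 1886.792ms @ 5 + 377.358ms (1)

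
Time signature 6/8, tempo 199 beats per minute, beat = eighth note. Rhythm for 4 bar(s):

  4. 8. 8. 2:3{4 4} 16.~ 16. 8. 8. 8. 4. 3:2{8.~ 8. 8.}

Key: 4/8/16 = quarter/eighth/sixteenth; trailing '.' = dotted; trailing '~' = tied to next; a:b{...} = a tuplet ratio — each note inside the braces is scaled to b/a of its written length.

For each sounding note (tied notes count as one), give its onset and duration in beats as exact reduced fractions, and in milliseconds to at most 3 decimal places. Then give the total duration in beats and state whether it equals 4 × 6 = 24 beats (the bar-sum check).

1) 0.0ms=0b +904.523ms=3b
2) 904.523ms=3b +452.261ms=3/2b
3) 1356.784ms=9/2b +452.261ms=3/2b
4) 1809.045ms=6b +904.523ms=3b
5) 2713.568ms=9b +904.523ms=3b
6) 3618.09ms=12b +452.261ms=3/2b
7) 4070.352ms=27/2b +452.261ms=3/2b
8) 4522.613ms=15b +452.261ms=3/2b
9) 4974.874ms=33/2b +452.261ms=3/2b
10) 5427.136ms=18b +904.523ms=3b
11) 6331.658ms=21b +603.015ms=2b
12) 6934.673ms=23b +301.508ms=1b
Σ=24b of 24 (199bpm 6/8) — PASS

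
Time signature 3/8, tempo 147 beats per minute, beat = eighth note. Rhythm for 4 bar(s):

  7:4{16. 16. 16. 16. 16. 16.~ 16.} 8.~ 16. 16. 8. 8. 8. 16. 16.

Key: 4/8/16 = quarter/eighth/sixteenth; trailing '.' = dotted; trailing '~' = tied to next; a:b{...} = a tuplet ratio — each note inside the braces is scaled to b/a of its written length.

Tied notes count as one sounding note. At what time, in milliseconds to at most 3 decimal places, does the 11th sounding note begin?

1. 0.0ms @ 0 + 174.927ms (3/7)
2. 174.927ms @ 3/7 + 174.927ms (3/7)
3. 349.854ms @ 6/7 + 174.927ms (3/7)
4. 524.781ms @ 9/7 + 174.927ms (3/7)
5. 699.708ms @ 12/7 + 174.927ms (3/7)
6. 874.636ms @ 15/7 + 349.854ms (6/7)
7. 1224.49ms @ 3 + 918.367ms (9/4)
8. 2142.857ms @ 21/4 + 306.122ms (3/4)
9. 2448.98ms @ 6 + 612.245ms (3/2)
10. 3061.224ms @ 15/2 + 612.245ms (3/2)
11. 3673.469ms @ 9 + 612.245ms (3/2)
12. 4285.714ms @ 21/2 + 306.122ms (3/4)
13. 4591.837ms @ 45/4 + 306.122ms (3/4)

note 11 onset = 9b = 3673.469ms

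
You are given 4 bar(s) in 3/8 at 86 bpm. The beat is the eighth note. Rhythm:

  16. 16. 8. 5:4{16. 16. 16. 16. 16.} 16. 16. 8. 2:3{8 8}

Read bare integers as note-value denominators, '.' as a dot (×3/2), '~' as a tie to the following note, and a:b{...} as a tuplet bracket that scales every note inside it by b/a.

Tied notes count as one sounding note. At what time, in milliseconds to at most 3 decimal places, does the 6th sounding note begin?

note 6 onset = 21/5b = 2930.233ms

1. 0.0ms @ 0 + 523.256ms (3/4)
2. 523.256ms @ 3/4 + 523.256ms (3/4)
3. 1046.512ms @ 3/2 + 1046.512ms (3/2)
4. 2093.023ms @ 3 + 418.605ms (3/5)
5. 2511.628ms @ 18/5 + 418.605ms (3/5)
6. 2930.233ms @ 21/5 + 418.605ms (3/5)
7. 3348.837ms @ 24/5 + 418.605ms (3/5)
8. 3767.442ms @ 27/5 + 418.605ms (3/5)
9. 4186.047ms @ 6 + 523.256ms (3/4)
10. 4709.302ms @ 27/4 + 523.256ms (3/4)
11. 5232.558ms @ 15/2 + 1046.512ms (3/2)
12. 6279.07ms @ 9 + 1046.512ms (3/2)
13. 7325.581ms @ 21/2 + 1046.512ms (3/2)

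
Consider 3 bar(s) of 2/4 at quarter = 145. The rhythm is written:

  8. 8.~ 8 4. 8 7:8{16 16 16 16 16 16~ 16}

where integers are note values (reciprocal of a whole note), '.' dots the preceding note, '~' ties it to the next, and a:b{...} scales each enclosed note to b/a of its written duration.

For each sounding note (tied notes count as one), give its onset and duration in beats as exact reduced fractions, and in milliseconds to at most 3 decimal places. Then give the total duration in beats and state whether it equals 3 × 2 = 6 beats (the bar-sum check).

1) 0.0ms=0b +310.345ms=3/4b
2) 310.345ms=3/4b +517.241ms=5/4b
3) 827.586ms=2b +620.69ms=3/2b
4) 1448.276ms=7/2b +206.897ms=1/2b
5) 1655.172ms=4b +118.227ms=2/7b
6) 1773.399ms=30/7b +118.227ms=2/7b
7) 1891.626ms=32/7b +118.227ms=2/7b
8) 2009.852ms=34/7b +118.227ms=2/7b
9) 2128.079ms=36/7b +118.227ms=2/7b
10) 2246.305ms=38/7b +236.453ms=4/7b
Σ=6b of 6 (145bpm 2/4) — PASS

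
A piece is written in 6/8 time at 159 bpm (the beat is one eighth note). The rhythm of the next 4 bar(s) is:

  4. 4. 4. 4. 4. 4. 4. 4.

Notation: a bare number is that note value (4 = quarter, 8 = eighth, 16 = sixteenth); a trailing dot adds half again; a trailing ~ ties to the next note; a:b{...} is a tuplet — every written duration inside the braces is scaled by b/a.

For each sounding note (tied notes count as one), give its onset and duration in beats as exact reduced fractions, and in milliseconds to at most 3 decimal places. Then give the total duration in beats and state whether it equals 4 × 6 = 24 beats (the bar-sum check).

1) 0.0ms=0b +1132.075ms=3b
2) 1132.075ms=3b +1132.075ms=3b
3) 2264.151ms=6b +1132.075ms=3b
4) 3396.226ms=9b +1132.075ms=3b
5) 4528.302ms=12b +1132.075ms=3b
6) 5660.377ms=15b +1132.075ms=3b
7) 6792.453ms=18b +1132.075ms=3b
8) 7924.528ms=21b +1132.075ms=3b
Σ=24b of 24 (159bpm 6/8) — PASS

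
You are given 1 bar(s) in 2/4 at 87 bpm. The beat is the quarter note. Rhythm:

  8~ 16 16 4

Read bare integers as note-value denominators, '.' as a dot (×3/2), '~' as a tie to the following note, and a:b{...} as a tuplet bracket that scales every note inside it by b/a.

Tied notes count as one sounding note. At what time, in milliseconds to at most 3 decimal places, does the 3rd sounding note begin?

note 3 onset = 1b = 689.655ms

1. 0.0ms @ 0 + 517.241ms (3/4)
2. 517.241ms @ 3/4 + 172.414ms (1/4)
3. 689.655ms @ 1 + 689.655ms (1)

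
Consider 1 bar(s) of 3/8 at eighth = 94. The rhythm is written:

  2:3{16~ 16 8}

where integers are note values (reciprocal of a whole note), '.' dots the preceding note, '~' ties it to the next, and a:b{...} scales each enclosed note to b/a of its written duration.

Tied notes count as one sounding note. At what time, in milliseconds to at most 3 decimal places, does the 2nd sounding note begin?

1. 0.0ms @ 0 + 957.447ms (3/2)
2. 957.447ms @ 3/2 + 957.447ms (3/2)

note 2 onset = 3/2b = 957.447ms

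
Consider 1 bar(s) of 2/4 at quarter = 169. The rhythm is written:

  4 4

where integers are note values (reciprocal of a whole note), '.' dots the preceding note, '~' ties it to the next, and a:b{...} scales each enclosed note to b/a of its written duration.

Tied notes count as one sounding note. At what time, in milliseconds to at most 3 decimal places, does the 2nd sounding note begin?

1. 0.0ms @ 0 + 355.03ms (1)
2. 355.03ms @ 1 + 355.03ms (1)

note 2 onset = 1b = 355.03ms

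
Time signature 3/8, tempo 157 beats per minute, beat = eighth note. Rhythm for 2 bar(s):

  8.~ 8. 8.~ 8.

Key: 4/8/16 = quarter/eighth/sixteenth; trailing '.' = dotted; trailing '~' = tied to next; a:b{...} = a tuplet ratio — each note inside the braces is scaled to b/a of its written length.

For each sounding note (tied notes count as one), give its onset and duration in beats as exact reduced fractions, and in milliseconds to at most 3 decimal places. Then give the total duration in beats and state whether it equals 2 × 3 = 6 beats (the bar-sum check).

1) 0.0ms=0b +1146.497ms=3b
2) 1146.497ms=3b +1146.497ms=3b
Σ=6b of 6 (157bpm 3/8) — PASS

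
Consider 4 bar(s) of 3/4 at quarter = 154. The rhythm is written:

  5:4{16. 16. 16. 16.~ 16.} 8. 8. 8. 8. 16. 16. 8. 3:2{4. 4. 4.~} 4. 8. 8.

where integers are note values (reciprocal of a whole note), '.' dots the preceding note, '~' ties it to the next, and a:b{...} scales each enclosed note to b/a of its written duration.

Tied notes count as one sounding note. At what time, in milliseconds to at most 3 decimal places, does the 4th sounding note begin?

note 4 onset = 9/10b = 350.649ms

1. 0.0ms @ 0 + 116.883ms (3/10)
2. 116.883ms @ 3/10 + 116.883ms (3/10)
3. 233.766ms @ 3/5 + 116.883ms (3/10)
4. 350.649ms @ 9/10 + 233.766ms (3/5)
5. 584.416ms @ 3/2 + 292.208ms (3/4)
6. 876.623ms @ 9/4 + 292.208ms (3/4)
7. 1168.831ms @ 3 + 292.208ms (3/4)
8. 1461.039ms @ 15/4 + 292.208ms (3/4)
9. 1753.247ms @ 9/2 + 146.104ms (3/8)
10. 1899.351ms @ 39/8 + 146.104ms (3/8)
11. 2045.455ms @ 21/4 + 292.208ms (3/4)
12. 2337.662ms @ 6 + 389.61ms (1)
13. 2727.273ms @ 7 + 389.61ms (1)
14. 3116.883ms @ 8 + 974.026ms (5/2)
15. 4090.909ms @ 21/2 + 292.208ms (3/4)
16. 4383.117ms @ 45/4 + 292.208ms (3/4)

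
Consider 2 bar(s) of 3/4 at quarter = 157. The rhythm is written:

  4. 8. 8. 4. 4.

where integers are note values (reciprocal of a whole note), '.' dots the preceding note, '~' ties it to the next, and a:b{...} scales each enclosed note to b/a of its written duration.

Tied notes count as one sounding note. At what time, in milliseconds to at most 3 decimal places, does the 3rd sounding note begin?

1. 0.0ms @ 0 + 573.248ms (3/2)
2. 573.248ms @ 3/2 + 286.624ms (3/4)
3. 859.873ms @ 9/4 + 286.624ms (3/4)
4. 1146.497ms @ 3 + 573.248ms (3/2)
5. 1719.745ms @ 9/2 + 573.248ms (3/2)

note 3 onset = 9/4b = 859.873ms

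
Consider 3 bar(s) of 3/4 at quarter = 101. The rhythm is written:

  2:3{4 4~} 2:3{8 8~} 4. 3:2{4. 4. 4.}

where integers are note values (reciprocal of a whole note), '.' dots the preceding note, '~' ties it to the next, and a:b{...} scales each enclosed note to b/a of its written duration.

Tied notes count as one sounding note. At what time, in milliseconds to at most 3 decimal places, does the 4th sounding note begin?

1. 0.0ms @ 0 + 891.089ms (3/2)
2. 891.089ms @ 3/2 + 1336.634ms (9/4)
3. 2227.723ms @ 15/4 + 1336.634ms (9/4)
4. 3564.356ms @ 6 + 594.059ms (1)
5. 4158.416ms @ 7 + 594.059ms (1)
6. 4752.475ms @ 8 + 594.059ms (1)

note 4 onset = 6b = 3564.356ms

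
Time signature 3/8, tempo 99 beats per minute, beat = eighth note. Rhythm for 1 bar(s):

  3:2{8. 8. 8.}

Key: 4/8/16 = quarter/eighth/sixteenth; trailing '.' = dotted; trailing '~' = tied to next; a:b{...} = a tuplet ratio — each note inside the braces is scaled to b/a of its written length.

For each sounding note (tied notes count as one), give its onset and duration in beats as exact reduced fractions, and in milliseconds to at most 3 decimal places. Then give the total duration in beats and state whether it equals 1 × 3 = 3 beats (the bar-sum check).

1) 0.0ms=0b +606.061ms=1b
2) 606.061ms=1b +606.061ms=1b
3) 1212.121ms=2b +606.061ms=1b
Σ=3b of 3 (99bpm 3/8) — PASS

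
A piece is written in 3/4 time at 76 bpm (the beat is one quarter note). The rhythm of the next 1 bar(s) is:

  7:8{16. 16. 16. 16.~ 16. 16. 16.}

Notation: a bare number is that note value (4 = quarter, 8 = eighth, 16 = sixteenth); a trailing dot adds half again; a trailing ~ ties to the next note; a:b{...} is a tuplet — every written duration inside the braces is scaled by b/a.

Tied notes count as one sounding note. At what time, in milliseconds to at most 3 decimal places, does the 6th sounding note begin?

note 6 onset = 18/7b = 2030.075ms

1. 0.0ms @ 0 + 338.346ms (3/7)
2. 338.346ms @ 3/7 + 338.346ms (3/7)
3. 676.692ms @ 6/7 + 338.346ms (3/7)
4. 1015.038ms @ 9/7 + 676.692ms (6/7)
5. 1691.729ms @ 15/7 + 338.346ms (3/7)
6. 2030.075ms @ 18/7 + 338.346ms (3/7)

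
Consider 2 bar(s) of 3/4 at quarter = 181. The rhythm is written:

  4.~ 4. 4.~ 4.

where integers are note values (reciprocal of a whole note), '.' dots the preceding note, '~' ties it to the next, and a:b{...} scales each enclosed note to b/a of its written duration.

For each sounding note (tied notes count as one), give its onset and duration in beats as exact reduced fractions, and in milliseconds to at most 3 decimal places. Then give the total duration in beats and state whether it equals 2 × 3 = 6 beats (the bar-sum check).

1) 0.0ms=0b +994.475ms=3b
2) 994.475ms=3b +994.475ms=3b
Σ=6b of 6 (181bpm 3/4) — PASS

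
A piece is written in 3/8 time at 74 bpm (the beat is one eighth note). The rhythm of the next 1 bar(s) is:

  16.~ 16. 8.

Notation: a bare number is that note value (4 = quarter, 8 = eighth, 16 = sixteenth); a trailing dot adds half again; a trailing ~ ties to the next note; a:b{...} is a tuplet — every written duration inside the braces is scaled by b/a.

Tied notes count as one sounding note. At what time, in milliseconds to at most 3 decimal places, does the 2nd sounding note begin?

note 2 onset = 3/2b = 1216.216ms

1. 0.0ms @ 0 + 1216.216ms (3/2)
2. 1216.216ms @ 3/2 + 1216.216ms (3/2)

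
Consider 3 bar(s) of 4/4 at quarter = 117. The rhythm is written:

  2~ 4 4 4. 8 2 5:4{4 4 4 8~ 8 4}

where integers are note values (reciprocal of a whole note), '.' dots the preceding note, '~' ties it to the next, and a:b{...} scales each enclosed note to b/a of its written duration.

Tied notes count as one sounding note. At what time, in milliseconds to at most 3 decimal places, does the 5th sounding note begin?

note 5 onset = 6b = 3076.923ms

1. 0.0ms @ 0 + 1538.462ms (3)
2. 1538.462ms @ 3 + 512.821ms (1)
3. 2051.282ms @ 4 + 769.231ms (3/2)
4. 2820.513ms @ 11/2 + 256.41ms (1/2)
5. 3076.923ms @ 6 + 1025.641ms (2)
6. 4102.564ms @ 8 + 410.256ms (4/5)
7. 4512.821ms @ 44/5 + 410.256ms (4/5)
8. 4923.077ms @ 48/5 + 410.256ms (4/5)
9. 5333.333ms @ 52/5 + 410.256ms (4/5)
10. 5743.59ms @ 56/5 + 410.256ms (4/5)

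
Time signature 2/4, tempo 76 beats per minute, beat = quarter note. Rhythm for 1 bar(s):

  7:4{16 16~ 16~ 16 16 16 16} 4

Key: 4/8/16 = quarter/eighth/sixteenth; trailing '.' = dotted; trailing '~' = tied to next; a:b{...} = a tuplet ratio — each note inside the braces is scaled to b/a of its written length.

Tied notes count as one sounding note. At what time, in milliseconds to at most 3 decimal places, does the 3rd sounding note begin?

1. 0.0ms @ 0 + 112.782ms (1/7)
2. 112.782ms @ 1/7 + 338.346ms (3/7)
3. 451.128ms @ 4/7 + 112.782ms (1/7)
4. 563.91ms @ 5/7 + 112.782ms (1/7)
5. 676.692ms @ 6/7 + 112.782ms (1/7)
6. 789.474ms @ 1 + 789.474ms (1)

note 3 onset = 4/7b = 451.128ms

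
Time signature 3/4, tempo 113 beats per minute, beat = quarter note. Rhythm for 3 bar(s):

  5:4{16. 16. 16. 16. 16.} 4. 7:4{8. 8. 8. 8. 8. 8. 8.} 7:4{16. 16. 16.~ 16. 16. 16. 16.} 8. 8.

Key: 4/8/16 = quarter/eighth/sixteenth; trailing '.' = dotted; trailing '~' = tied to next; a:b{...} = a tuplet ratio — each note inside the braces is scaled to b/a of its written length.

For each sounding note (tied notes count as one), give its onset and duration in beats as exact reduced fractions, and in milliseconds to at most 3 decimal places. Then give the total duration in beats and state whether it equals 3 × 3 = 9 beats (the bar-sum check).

1) 0.0ms=0b +159.292ms=3/10b
2) 159.292ms=3/10b +159.292ms=3/10b
3) 318.584ms=3/5b +159.292ms=3/10b
4) 477.876ms=9/10b +159.292ms=3/10b
5) 637.168ms=6/5b +159.292ms=3/10b
6) 796.46ms=3/2b +796.46ms=3/2b
7) 1592.92ms=3b +227.56ms=3/7b
8) 1820.48ms=24/7b +227.56ms=3/7b
9) 2048.04ms=27/7b +227.56ms=3/7b
10) 2275.601ms=30/7b +227.56ms=3/7b
11) 2503.161ms=33/7b +227.56ms=3/7b
12) 2730.721ms=36/7b +227.56ms=3/7b
13) 2958.281ms=39/7b +227.56ms=3/7b
14) 3185.841ms=6b +113.78ms=3/14b
15) 3299.621ms=87/14b +113.78ms=3/14b
16) 3413.401ms=45/7b +227.56ms=3/7b
17) 3640.961ms=48/7b +113.78ms=3/14b
18) 3754.741ms=99/14b +113.78ms=3/14b
19) 3868.521ms=51/7b +113.78ms=3/14b
20) 3982.301ms=15/2b +398.23ms=3/4b
21) 4380.531ms=33/4b +398.23ms=3/4b
Σ=9b of 9 (113bpm 3/4) — PASS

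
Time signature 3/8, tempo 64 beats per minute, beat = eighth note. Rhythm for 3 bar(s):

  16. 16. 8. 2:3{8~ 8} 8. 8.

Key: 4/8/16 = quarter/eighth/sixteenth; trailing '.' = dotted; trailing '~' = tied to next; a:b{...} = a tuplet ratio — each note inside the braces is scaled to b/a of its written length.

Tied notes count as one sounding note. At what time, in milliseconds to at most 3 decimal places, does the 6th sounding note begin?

1. 0.0ms @ 0 + 703.125ms (3/4)
2. 703.125ms @ 3/4 + 703.125ms (3/4)
3. 1406.25ms @ 3/2 + 1406.25ms (3/2)
4. 2812.5ms @ 3 + 2812.5ms (3)
5. 5625.0ms @ 6 + 1406.25ms (3/2)
6. 7031.25ms @ 15/2 + 1406.25ms (3/2)

note 6 onset = 15/2b = 7031.25ms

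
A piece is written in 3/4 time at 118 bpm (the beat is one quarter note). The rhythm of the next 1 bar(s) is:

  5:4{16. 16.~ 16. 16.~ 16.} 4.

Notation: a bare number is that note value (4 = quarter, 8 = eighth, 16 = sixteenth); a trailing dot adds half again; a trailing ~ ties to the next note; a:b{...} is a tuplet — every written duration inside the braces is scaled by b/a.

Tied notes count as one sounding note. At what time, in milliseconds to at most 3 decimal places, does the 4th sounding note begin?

1. 0.0ms @ 0 + 152.542ms (3/10)
2. 152.542ms @ 3/10 + 305.085ms (3/5)
3. 457.627ms @ 9/10 + 305.085ms (3/5)
4. 762.712ms @ 3/2 + 762.712ms (3/2)

note 4 onset = 3/2b = 762.712ms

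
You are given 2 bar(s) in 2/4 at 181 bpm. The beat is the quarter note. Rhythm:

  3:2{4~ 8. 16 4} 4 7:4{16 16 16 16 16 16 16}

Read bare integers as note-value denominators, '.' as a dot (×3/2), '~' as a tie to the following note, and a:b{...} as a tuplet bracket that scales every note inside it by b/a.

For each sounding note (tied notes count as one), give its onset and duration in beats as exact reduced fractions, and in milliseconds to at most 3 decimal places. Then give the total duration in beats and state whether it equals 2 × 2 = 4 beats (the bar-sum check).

1) 0.0ms=0b +386.74ms=7/6b
2) 386.74ms=7/6b +55.249ms=1/6b
3) 441.989ms=4/3b +220.994ms=2/3b
4) 662.983ms=2b +331.492ms=1b
5) 994.475ms=3b +47.356ms=1/7b
6) 1041.831ms=22/7b +47.356ms=1/7b
7) 1089.187ms=23/7b +47.356ms=1/7b
8) 1136.543ms=24/7b +47.356ms=1/7b
9) 1183.899ms=25/7b +47.356ms=1/7b
10) 1231.255ms=26/7b +47.356ms=1/7b
11) 1278.611ms=27/7b +47.356ms=1/7b
Σ=4b of 4 (181bpm 2/4) — PASS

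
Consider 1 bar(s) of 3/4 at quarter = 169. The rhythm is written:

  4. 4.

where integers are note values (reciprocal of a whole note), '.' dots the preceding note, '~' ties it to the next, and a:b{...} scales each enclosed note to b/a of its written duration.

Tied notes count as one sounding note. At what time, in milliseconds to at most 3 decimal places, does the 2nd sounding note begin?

note 2 onset = 3/2b = 532.544ms

1. 0.0ms @ 0 + 532.544ms (3/2)
2. 532.544ms @ 3/2 + 532.544ms (3/2)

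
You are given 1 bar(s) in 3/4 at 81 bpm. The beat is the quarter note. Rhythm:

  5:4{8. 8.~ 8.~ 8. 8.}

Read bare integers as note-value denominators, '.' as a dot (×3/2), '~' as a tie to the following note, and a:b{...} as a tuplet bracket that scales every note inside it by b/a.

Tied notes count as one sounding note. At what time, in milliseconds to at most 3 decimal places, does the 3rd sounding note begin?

1. 0.0ms @ 0 + 444.444ms (3/5)
2. 444.444ms @ 3/5 + 1333.333ms (9/5)
3. 1777.778ms @ 12/5 + 444.444ms (3/5)

note 3 onset = 12/5b = 1777.778ms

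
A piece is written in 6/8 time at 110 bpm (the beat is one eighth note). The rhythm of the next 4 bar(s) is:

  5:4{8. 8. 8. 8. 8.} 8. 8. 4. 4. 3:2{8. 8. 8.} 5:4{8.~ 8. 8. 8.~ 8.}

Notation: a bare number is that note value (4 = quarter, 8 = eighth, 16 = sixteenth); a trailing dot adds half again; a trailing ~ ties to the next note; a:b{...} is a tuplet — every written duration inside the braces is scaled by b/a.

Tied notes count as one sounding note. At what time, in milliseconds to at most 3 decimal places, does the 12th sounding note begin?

1. 0.0ms @ 0 + 654.545ms (6/5)
2. 654.545ms @ 6/5 + 654.545ms (6/5)
3. 1309.091ms @ 12/5 + 654.545ms (6/5)
4. 1963.636ms @ 18/5 + 654.545ms (6/5)
5. 2618.182ms @ 24/5 + 654.545ms (6/5)
6. 3272.727ms @ 6 + 818.182ms (3/2)
7. 4090.909ms @ 15/2 + 818.182ms (3/2)
8. 4909.091ms @ 9 + 1636.364ms (3)
9. 6545.455ms @ 12 + 1636.364ms (3)
10. 8181.818ms @ 15 + 545.455ms (1)
11. 8727.273ms @ 16 + 545.455ms (1)
12. 9272.727ms @ 17 + 545.455ms (1)
13. 9818.182ms @ 18 + 1309.091ms (12/5)
14. 11127.273ms @ 102/5 + 654.545ms (6/5)
15. 11781.818ms @ 108/5 + 1309.091ms (12/5)

note 12 onset = 17b = 9272.727ms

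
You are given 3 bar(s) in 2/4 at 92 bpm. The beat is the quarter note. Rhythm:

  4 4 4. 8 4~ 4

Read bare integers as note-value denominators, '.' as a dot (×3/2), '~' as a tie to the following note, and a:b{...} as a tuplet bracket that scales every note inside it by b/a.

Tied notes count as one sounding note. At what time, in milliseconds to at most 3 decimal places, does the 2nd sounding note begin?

note 2 onset = 1b = 652.174ms

1. 0.0ms @ 0 + 652.174ms (1)
2. 652.174ms @ 1 + 652.174ms (1)
3. 1304.348ms @ 2 + 978.261ms (3/2)
4. 2282.609ms @ 7/2 + 326.087ms (1/2)
5. 2608.696ms @ 4 + 1304.348ms (2)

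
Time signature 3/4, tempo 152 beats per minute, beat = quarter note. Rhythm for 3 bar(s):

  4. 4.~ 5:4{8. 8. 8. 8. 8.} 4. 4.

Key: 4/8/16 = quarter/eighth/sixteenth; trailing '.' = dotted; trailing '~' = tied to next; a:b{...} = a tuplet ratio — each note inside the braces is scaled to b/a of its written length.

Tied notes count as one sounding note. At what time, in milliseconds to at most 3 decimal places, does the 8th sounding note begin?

note 8 onset = 15/2b = 2960.526ms

1. 0.0ms @ 0 + 592.105ms (3/2)
2. 592.105ms @ 3/2 + 828.947ms (21/10)
3. 1421.053ms @ 18/5 + 236.842ms (3/5)
4. 1657.895ms @ 21/5 + 236.842ms (3/5)
5. 1894.737ms @ 24/5 + 236.842ms (3/5)
6. 2131.579ms @ 27/5 + 236.842ms (3/5)
7. 2368.421ms @ 6 + 592.105ms (3/2)
8. 2960.526ms @ 15/2 + 592.105ms (3/2)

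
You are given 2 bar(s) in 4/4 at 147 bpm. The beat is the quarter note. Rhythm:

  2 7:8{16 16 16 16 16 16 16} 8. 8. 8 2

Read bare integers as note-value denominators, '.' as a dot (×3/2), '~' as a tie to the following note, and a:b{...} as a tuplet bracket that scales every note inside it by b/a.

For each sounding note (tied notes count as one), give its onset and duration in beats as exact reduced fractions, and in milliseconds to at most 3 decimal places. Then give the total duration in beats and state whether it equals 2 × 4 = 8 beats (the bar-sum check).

1) 0.0ms=0b +816.327ms=2b
2) 816.327ms=2b +116.618ms=2/7b
3) 932.945ms=16/7b +116.618ms=2/7b
4) 1049.563ms=18/7b +116.618ms=2/7b
5) 1166.181ms=20/7b +116.618ms=2/7b
6) 1282.799ms=22/7b +116.618ms=2/7b
7) 1399.417ms=24/7b +116.618ms=2/7b
8) 1516.035ms=26/7b +116.618ms=2/7b
9) 1632.653ms=4b +306.122ms=3/4b
10) 1938.776ms=19/4b +306.122ms=3/4b
11) 2244.898ms=11/2b +204.082ms=1/2b
12) 2448.98ms=6b +816.327ms=2b
Σ=8b of 8 (147bpm 4/4) — PASS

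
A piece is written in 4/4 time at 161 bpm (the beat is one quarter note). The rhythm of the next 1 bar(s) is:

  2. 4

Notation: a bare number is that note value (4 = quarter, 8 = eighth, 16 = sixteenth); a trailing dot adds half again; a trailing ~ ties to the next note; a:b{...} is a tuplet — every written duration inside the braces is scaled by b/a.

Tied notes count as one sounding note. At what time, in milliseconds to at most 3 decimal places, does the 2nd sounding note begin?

1. 0.0ms @ 0 + 1118.012ms (3)
2. 1118.012ms @ 3 + 372.671ms (1)

note 2 onset = 3b = 1118.012ms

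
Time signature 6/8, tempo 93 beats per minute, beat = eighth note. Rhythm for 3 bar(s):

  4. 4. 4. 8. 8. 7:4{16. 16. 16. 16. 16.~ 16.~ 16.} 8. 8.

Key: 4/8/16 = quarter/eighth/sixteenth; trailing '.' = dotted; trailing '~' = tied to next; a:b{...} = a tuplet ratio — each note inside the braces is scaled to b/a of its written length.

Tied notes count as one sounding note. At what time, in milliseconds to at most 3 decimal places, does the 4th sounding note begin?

note 4 onset = 9b = 5806.452ms

1. 0.0ms @ 0 + 1935.484ms (3)
2. 1935.484ms @ 3 + 1935.484ms (3)
3. 3870.968ms @ 6 + 1935.484ms (3)
4. 5806.452ms @ 9 + 967.742ms (3/2)
5. 6774.194ms @ 21/2 + 967.742ms (3/2)
6. 7741.935ms @ 12 + 276.498ms (3/7)
7. 8018.433ms @ 87/7 + 276.498ms (3/7)
8. 8294.931ms @ 90/7 + 276.498ms (3/7)
9. 8571.429ms @ 93/7 + 276.498ms (3/7)
10. 8847.926ms @ 96/7 + 829.493ms (9/7)
11. 9677.419ms @ 15 + 967.742ms (3/2)
12. 10645.161ms @ 33/2 + 967.742ms (3/2)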